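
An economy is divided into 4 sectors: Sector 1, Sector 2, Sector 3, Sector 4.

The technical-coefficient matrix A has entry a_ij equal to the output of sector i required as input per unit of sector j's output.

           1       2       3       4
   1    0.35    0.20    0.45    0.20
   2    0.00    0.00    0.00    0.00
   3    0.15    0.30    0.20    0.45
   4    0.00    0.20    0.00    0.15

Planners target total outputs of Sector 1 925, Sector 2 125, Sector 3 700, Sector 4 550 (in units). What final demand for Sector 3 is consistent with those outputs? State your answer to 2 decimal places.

d_3 = 136.25

I − A =
  [   0.65    -0.20    -0.45    -0.20]
  [   0.00     1.00     0.00     0.00]
  [  -0.15    -0.30     0.80    -0.45]
  [   0.00    -0.20     0.00     0.85]
d = (I − A) x:
  d_1 = (+0.65)·925 + (-0.20)·125 + (-0.45)·700 + (-0.20)·550 = 151.25
  d_2 = (+0.00)·925 + (+1.00)·125 + (+0.00)·700 + (+0.00)·550 = 125.00
  d_3 = (-0.15)·925 + (-0.30)·125 + (+0.80)·700 + (-0.45)·550 = 136.25
  d_4 = (+0.00)·925 + (-0.20)·125 + (+0.00)·700 + (+0.85)·550 = 442.50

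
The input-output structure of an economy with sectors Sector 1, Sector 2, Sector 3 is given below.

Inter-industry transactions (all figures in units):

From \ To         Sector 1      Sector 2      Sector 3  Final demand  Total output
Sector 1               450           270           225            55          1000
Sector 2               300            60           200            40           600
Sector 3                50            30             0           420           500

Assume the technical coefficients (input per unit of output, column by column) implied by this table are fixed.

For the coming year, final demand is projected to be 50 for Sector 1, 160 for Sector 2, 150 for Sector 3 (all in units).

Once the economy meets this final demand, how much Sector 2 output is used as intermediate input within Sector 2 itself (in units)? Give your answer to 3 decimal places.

z_22 = 49.089

Technical coefficients a_ij = z_ij / X_j:
  a_11 = 450/1000 = 0.45, a_21 = 300/1000 = 0.30, a_31 = 50/1000 = 0.05
  a_12 = 270/600 = 0.45, a_22 = 60/600 = 0.10, a_32 = 30/600 = 0.05
  a_13 = 225/500 = 0.45, a_23 = 200/500 = 0.40, a_33 = 0/500 = 0.00
I − A =
  [   0.55    -0.45    -0.45]
  [  -0.30     0.90    -0.40]
  [  -0.05    -0.05     1.00]
Cofactors of I−A, C_ij = (−1)^(i+j)·(minor ij) (rows/columns in the sector order above):
  C_11 = (0.90)(1.00) − (-0.40)(-0.05) = 0.8800
  C_12 = −[(-0.30)(1.00) − (-0.40)(-0.05)] = 0.3200
  C_13 = (-0.30)(-0.05) − (0.90)(-0.05) = 0.0600
  C_21 = −[(-0.45)(1.00) − (-0.45)(-0.05)] = 0.4725
  C_22 = (0.55)(1.00) − (-0.45)(-0.05) = 0.5275
  C_23 = −[(0.55)(-0.05) − (-0.45)(-0.05)] = 0.0500
  C_31 = (-0.45)(-0.40) − (-0.45)(0.90) = 0.5850
  C_32 = −[(0.55)(-0.40) − (-0.45)(-0.30)] = 0.3550
  C_33 = (0.55)(0.90) − (-0.45)(-0.30) = 0.3600
det(I−A) = Σ_j (I−A)_1j·C_1j = (0.55)(0.8800) + (-0.45)(0.3200) + (-0.45)(0.0600) = 0.3130
adj(I−A) = Cᵀ =
  [ 0.8800   0.4725   0.5850]
  [ 0.3200   0.5275   0.3550]
  [ 0.0600   0.0500   0.3600]
(I − A)⁻¹ = adj(I−A) / det(I−A) ≈
  [   2.8115     1.5096     1.8690]
  [   1.0224     1.6853     1.1342]
  [   0.1917     0.1597     1.1502]
First solve x = (I − A)⁻¹ d = adj(I−A)·d / det(I−A); in particular x_2 = (0.3200·50 + 0.5275·160 + 0.3550·150) / 0.3130 = 153.65 / 0.3130 ≈ 490.89457.
Intermediate flow from 2 to 2: z_22 = a_22 · x_2 = 0.10 × 153.65 / 0.3130 = 15.365 / 0.3130 ≈ 49.089.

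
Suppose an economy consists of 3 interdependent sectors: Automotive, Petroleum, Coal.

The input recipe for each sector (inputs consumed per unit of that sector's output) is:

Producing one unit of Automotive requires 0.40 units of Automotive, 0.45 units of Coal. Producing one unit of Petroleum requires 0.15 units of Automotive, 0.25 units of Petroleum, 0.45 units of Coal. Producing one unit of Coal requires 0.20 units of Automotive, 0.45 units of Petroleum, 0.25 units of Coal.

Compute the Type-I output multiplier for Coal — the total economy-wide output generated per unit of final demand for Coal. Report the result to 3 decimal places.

m_3 = 7.937

I − A =
  [   0.60    -0.15    -0.20]
  [   0.00     0.75    -0.45]
  [  -0.45    -0.45     0.75]
Cofactors of I−A, C_ij = (−1)^(i+j)·(minor ij) (rows/columns in the sector order above):
  C_11 = (0.75)(0.75) − (-0.45)(-0.45) = 0.3600
  C_12 = −[(0.00)(0.75) − (-0.45)(-0.45)] = 0.2025
  C_13 = (0.00)(-0.45) − (0.75)(-0.45) = 0.3375
  C_21 = −[(-0.15)(0.75) − (-0.20)(-0.45)] = 0.2025
  C_22 = (0.60)(0.75) − (-0.20)(-0.45) = 0.3600
  C_23 = −[(0.60)(-0.45) − (-0.15)(-0.45)] = 0.3375
  C_31 = (-0.15)(-0.45) − (-0.20)(0.75) = 0.2175
  C_32 = −[(0.60)(-0.45) − (-0.20)(0.00)] = 0.2700
  C_33 = (0.60)(0.75) − (-0.15)(0.00) = 0.4500
det(I−A) = Σ_j (I−A)_1j·C_1j = (0.60)(0.3600) + (-0.15)(0.2025) + (-0.20)(0.3375) = 0.118125
adj(I−A) = Cᵀ =
  [ 0.3600   0.2025   0.2175]
  [ 0.2025   0.3600   0.2700]
  [ 0.3375   0.3375   0.4500]
(I − A)⁻¹ = adj(I−A) / det(I−A) ≈
  [   3.0476     1.7143     1.8413]
  [   1.7143     3.0476     2.2857]
  [   2.8571     2.8571     3.8095]
The output multiplier for sector j is the column-j sum of the Leontief inverse (I − A)⁻¹ = adj(I−A) / det(I−A).
Column 3 of adj(I−A): (0.2175, 0.2700, 0.4500); det(I−A) = 0.118125.
m_3 = (0.2175 + 0.2700 + 0.4500) / 0.118125 = 0.9375 / 0.118125 ≈ 7.937.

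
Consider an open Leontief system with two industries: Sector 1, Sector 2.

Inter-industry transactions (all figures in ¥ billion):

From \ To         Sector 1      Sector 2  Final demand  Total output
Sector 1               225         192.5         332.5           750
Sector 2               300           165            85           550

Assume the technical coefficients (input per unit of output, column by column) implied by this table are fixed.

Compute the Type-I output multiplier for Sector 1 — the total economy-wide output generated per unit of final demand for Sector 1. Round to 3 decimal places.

Technical coefficients a_ij = z_ij / X_j:
  a_11 = 225/750 = 0.30, a_21 = 300/750 = 0.40
  a_12 = 192.5/550 = 0.35, a_22 = 165/550 = 0.30
I − A =
  [   0.70    -0.35]
  [  -0.40     0.70]
det(I−A) = (0.70)(0.70) − (-0.35)(-0.40) = 0.3500
adj(I−A) = [[0.70, 0.35], [0.40, 0.70]]
(I − A)⁻¹ = adj(I−A) / det(I−A) ≈
  [   2.0000     1.0000]
  [   1.1429     2.0000]
The output multiplier for sector j is the column-j sum of the Leontief inverse (I − A)⁻¹ = adj(I−A) / det(I−A).
Column 1 of adj(I−A): (0.70, 0.40); det(I−A) = 0.3500.
m_1 = (0.70 + 0.40) / 0.3500 = 1.10 / 0.3500 ≈ 3.143.

m_1 = 3.143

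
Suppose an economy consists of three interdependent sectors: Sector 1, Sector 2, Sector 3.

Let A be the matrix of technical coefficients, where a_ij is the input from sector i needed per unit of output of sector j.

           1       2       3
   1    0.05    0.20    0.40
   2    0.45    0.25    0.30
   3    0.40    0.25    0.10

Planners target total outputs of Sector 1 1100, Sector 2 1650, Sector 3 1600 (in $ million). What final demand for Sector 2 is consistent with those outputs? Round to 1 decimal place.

I − A =
  [   0.95    -0.20    -0.40]
  [  -0.45     0.75    -0.30]
  [  -0.40    -0.25     0.90]
d = (I − A) x:
  d_1 = (+0.95)·1100 + (-0.20)·1650 + (-0.40)·1600 = 75.0
  d_2 = (-0.45)·1100 + (+0.75)·1650 + (-0.30)·1600 = 262.5
  d_3 = (-0.40)·1100 + (-0.25)·1650 + (+0.90)·1600 = 587.5

d_2 = 262.5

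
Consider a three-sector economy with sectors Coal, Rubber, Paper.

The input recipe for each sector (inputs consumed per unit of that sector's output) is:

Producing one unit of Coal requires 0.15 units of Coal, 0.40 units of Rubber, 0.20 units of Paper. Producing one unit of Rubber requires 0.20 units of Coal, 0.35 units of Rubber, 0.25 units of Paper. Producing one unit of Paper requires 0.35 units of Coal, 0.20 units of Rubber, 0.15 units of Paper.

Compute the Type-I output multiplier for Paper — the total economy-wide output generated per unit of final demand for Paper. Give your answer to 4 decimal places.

I − A =
  [   0.85    -0.20    -0.35]
  [  -0.40     0.65    -0.20]
  [  -0.20    -0.25     0.85]
Cofactors of I−A, C_ij = (−1)^(i+j)·(minor ij) (rows/columns in the sector order above):
  C_11 = (0.65)(0.85) − (-0.20)(-0.25) = 0.5025
  C_12 = −[(-0.40)(0.85) − (-0.20)(-0.20)] = 0.3800
  C_13 = (-0.40)(-0.25) − (0.65)(-0.20) = 0.2300
  C_21 = −[(-0.20)(0.85) − (-0.35)(-0.25)] = 0.2575
  C_22 = (0.85)(0.85) − (-0.35)(-0.20) = 0.6525
  C_23 = −[(0.85)(-0.25) − (-0.20)(-0.20)] = 0.2525
  C_31 = (-0.20)(-0.20) − (-0.35)(0.65) = 0.2675
  C_32 = −[(0.85)(-0.20) − (-0.35)(-0.40)] = 0.3100
  C_33 = (0.85)(0.65) − (-0.20)(-0.40) = 0.4725
det(I−A) = Σ_j (I−A)_1j·C_1j = (0.85)(0.5025) + (-0.20)(0.3800) + (-0.35)(0.2300) = 0.270625
adj(I−A) = Cᵀ =
  [ 0.5025   0.2575   0.2675]
  [ 0.3800   0.6525   0.3100]
  [ 0.2300   0.2525   0.4725]
(I − A)⁻¹ = adj(I−A) / det(I−A) ≈
  [   1.85681     0.95150     0.98845]
  [   1.40416     2.41109     1.14550]
  [   0.84988     0.93303     1.74596]
The output multiplier for sector j is the column-j sum of the Leontief inverse (I − A)⁻¹ = adj(I−A) / det(I−A).
Column 3 of adj(I−A): (0.2675, 0.3100, 0.4725); det(I−A) = 0.270625.
m_3 = (0.2675 + 0.3100 + 0.4725) / 0.270625 = 1.05 / 0.270625 ≈ 3.8799.

m_3 = 3.8799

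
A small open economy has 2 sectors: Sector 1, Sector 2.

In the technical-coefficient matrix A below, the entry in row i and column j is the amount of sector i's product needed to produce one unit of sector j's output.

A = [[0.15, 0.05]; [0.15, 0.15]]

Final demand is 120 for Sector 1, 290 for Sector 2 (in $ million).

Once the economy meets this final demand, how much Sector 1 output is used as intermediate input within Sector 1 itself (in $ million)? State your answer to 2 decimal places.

z_11 = 24.44

I − A =
  [   0.85    -0.05]
  [  -0.15     0.85]
det(I−A) = (0.85)(0.85) − (-0.05)(-0.15) = 0.7150
adj(I−A) = [[0.85, 0.05], [0.15, 0.85]]
(I − A)⁻¹ = adj(I−A) / det(I−A) ≈
  [   1.1888     0.0699]
  [   0.2098     1.1888]
First solve x = (I − A)⁻¹ d = adj(I−A)·d / det(I−A); in particular x_1 = (0.85·120 + 0.05·290) / 0.7150 = 116.50 / 0.7150 ≈ 162.9371.
Intermediate flow from 1 to 1: z_11 = a_11 · x_1 = 0.15 × 116.50 / 0.7150 = 17.475 / 0.7150 ≈ 24.44.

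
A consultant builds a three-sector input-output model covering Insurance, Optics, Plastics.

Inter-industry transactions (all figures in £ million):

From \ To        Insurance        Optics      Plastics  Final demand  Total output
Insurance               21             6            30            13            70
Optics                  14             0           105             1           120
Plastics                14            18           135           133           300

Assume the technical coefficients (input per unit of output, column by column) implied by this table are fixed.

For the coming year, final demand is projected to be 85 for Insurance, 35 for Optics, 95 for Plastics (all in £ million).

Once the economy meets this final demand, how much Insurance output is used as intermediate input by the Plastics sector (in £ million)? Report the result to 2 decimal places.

z_IP = 28.18

Technical coefficients a_ij = z_ij / X_j:
  a_II = 21/70 = 0.30, a_OI = 14/70 = 0.20, a_PI = 14/70 = 0.20
  a_IO = 6/120 = 0.05, a_OO = 0/120 = 0.00, a_PO = 18/120 = 0.15
  a_IP = 30/300 = 0.10, a_OP = 105/300 = 0.35, a_PP = 135/300 = 0.45
I − A =
  [   0.70    -0.05    -0.10]
  [  -0.20     1.00    -0.35]
  [  -0.20    -0.15     0.55]
Cofactors of I−A, C_ij = (−1)^(i+j)·(minor ij) (rows/columns in the sector order above):
  C_11 = (1.00)(0.55) − (-0.35)(-0.15) = 0.4975
  C_12 = −[(-0.20)(0.55) − (-0.35)(-0.20)] = 0.1800
  C_13 = (-0.20)(-0.15) − (1.00)(-0.20) = 0.2300
  C_21 = −[(-0.05)(0.55) − (-0.10)(-0.15)] = 0.0425
  C_22 = (0.70)(0.55) − (-0.10)(-0.20) = 0.3650
  C_23 = −[(0.70)(-0.15) − (-0.05)(-0.20)] = 0.1150
  C_31 = (-0.05)(-0.35) − (-0.10)(1.00) = 0.1175
  C_32 = −[(0.70)(-0.35) − (-0.10)(-0.20)] = 0.2650
  C_33 = (0.70)(1.00) − (-0.05)(-0.20) = 0.6900
det(I−A) = Σ_j (I−A)_1j·C_1j = (0.70)(0.4975) + (-0.05)(0.1800) + (-0.10)(0.2300) = 0.31625
adj(I−A) = Cᵀ =
  [ 0.4975   0.0425   0.1175]
  [ 0.1800   0.3650   0.2650]
  [ 0.2300   0.1150   0.6900]
(I − A)⁻¹ = adj(I−A) / det(I−A) ≈
  [   1.5731     0.1344     0.3715]
  [   0.5692     1.1542     0.8379]
  [   0.7273     0.3636     2.1818]
First solve x = (I − A)⁻¹ d = adj(I−A)·d / det(I−A); in particular x_P = (0.2300·85 + 0.1150·35 + 0.6900·95) / 0.31625 = 89.125 / 0.31625 ≈ 281.8182.
Intermediate flow from I to P: z_IP = a_IP · x_P = 0.10 × 89.125 / 0.31625 = 8.9125 / 0.31625 ≈ 28.18.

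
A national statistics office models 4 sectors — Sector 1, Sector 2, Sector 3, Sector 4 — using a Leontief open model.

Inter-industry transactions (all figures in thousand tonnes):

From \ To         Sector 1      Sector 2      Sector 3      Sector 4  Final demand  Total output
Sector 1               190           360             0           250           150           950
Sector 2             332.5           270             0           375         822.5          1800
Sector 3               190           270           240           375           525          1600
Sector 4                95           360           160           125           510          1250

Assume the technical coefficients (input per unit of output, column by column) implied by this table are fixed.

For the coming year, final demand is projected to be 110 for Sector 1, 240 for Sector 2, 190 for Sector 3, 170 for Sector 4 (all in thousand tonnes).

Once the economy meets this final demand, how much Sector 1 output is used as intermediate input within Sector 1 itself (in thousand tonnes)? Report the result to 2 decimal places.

z_11 = 78.71

Technical coefficients a_ij = z_ij / X_j:
  a_11 = 190/950 = 0.20, a_21 = 332.5/950 = 0.35, a_31 = 190/950 = 0.20, a_41 = 95/950 = 0.10
  a_12 = 360/1800 = 0.20, a_22 = 270/1800 = 0.15, a_32 = 270/1800 = 0.15, a_42 = 360/1800 = 0.20
  a_13 = 0/1600 = 0.00, a_23 = 0/1600 = 0.00, a_33 = 240/1600 = 0.15, a_43 = 160/1600 = 0.10
  a_14 = 250/1250 = 0.20, a_24 = 375/1250 = 0.30, a_34 = 375/1250 = 0.30, a_44 = 125/1250 = 0.10
I − A =
  [   0.80    -0.20     0.00    -0.20]
  [  -0.35     0.85     0.00    -0.30]
  [  -0.20    -0.15     0.85    -0.30]
  [  -0.10    -0.20    -0.10     0.90]
Compute the cofactors C_ij = (−1)^(i+j)·(3×3 minor ij) of I−A; the adjugate is their transpose:
adj(I−A) = Cᵀ =
  [ 0.56925   0.18400   0.02300   0.19550]
  [ 0.28875   0.56700   0.03100   0.26350]
  [ 0.23925   0.20300   0.46400   0.27550]
  [ 0.15400   0.16900   0.06100   0.51850]
det(I−A) = Σ_j (I−A)_1j·C_1j = (0.80)(0.56925) + (-0.20)(0.28875) + (0.00)(0.23925) + (-0.20)(0.15400) = 0.36685
(I − A)⁻¹ = adj(I−A) / det(I−A) ≈
  [   1.5517     0.5016     0.0627     0.5329]
  [   0.7871     1.5456     0.0845     0.7183]
  [   0.6522     0.5534     1.2648     0.7510]
  [   0.4198     0.4607     0.1663     1.4134]
First solve x = (I − A)⁻¹ d = adj(I−A)·d / det(I−A); in particular x_1 = (0.56925·110 + 0.18400·240 + 0.02300·190 + 0.19550·170) / 0.36685 = 144.3825 / 0.36685 ≈ 393.5737.
Intermediate flow from 1 to 1: z_11 = a_11 · x_1 = 0.20 × 144.3825 / 0.36685 = 28.8765 / 0.36685 ≈ 78.71.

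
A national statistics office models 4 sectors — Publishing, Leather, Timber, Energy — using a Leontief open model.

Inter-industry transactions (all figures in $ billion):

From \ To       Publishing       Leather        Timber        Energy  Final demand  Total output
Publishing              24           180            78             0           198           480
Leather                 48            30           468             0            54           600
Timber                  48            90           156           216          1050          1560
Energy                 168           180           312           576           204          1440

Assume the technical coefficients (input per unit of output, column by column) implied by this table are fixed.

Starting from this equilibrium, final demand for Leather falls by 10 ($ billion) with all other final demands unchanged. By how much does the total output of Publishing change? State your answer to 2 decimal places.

Technical coefficients a_ij = z_ij / X_j:
  a_PP = 24/480 = 0.05, a_LP = 48/480 = 0.10, a_TP = 48/480 = 0.10, a_EP = 168/480 = 0.35
  a_PL = 180/600 = 0.30, a_LL = 30/600 = 0.05, a_TL = 90/600 = 0.15, a_EL = 180/600 = 0.30
  a_PT = 78/1560 = 0.05, a_LT = 468/1560 = 0.30, a_TT = 156/1560 = 0.10, a_ET = 312/1560 = 0.20
  a_PE = 0/1440 = 0.00, a_LE = 0/1440 = 0.00, a_TE = 216/1440 = 0.15, a_EE = 576/1440 = 0.40
I − A =
  [   0.95    -0.30    -0.05     0.00]
  [  -0.10     0.95    -0.30     0.00]
  [  -0.10    -0.15     0.90    -0.15]
  [  -0.35    -0.30    -0.20     0.60]
Compute the cofactors C_ij = (−1)^(i+j)·(3×3 minor ij) of I−A; the adjugate is their transpose:
adj(I−A) = Cᵀ =
  [ 0.444000   0.159750   0.082500   0.020625]
  [ 0.084750   0.478875   0.174000   0.043500]
  [ 0.120375   0.162000   0.523500   0.130875]
  [ 0.341500   0.386625   0.309625   0.728000]
det(I−A) = Σ_j (I−A)_1j·C_1j = (0.95)(0.444000) + (-0.30)(0.084750) + (-0.05)(0.120375) + (0.00)(0.341500) = 0.39035625
(I − A)⁻¹ = adj(I−A) / det(I−A) ≈
  [   1.1374     0.4092     0.2113     0.0528]
  [   0.2171     1.2268     0.4457     0.1114]
  [   0.3084     0.4150     1.3411     0.3353]
  [   0.8748     0.9904     0.7932     1.8650]
Δx = (I − A)⁻¹ Δd with Δd having -10 in the Leather component and 0 elsewhere.
So Δx_P = L_PL · (-10), where L_PL = adj(I−A)_PL / det(I−A) = 0.159750 / 0.39035625.
Δx_P = 0.159750 × (-10) / 0.39035625 = -1.5975 / 0.39035625 ≈ -4.09.

Δx_P = -4.09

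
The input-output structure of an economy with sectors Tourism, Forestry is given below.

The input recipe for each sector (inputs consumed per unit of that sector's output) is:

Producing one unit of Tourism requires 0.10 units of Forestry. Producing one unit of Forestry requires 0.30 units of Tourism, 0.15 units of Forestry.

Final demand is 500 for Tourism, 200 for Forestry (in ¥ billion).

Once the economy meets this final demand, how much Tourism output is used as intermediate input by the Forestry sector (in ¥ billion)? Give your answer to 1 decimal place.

I − A =
  [   1.00    -0.30]
  [  -0.10     0.85]
det(I−A) = (1.00)(0.85) − (-0.30)(-0.10) = 0.8200
adj(I−A) = [[0.85, 0.30], [0.10, 1.00]]
(I − A)⁻¹ = adj(I−A) / det(I−A) ≈
  [   1.0366     0.3659]
  [   0.1220     1.2195]
First solve x = (I − A)⁻¹ d = adj(I−A)·d / det(I−A); in particular x_F = (0.10·500 + 1.00·200) / 0.8200 = 250.00 / 0.8200 ≈ 304.878.
Intermediate flow from T to F: z_TF = a_TF · x_F = 0.30 × 250.00 / 0.8200 = 75.00 / 0.8200 ≈ 91.5.

z_TF = 91.5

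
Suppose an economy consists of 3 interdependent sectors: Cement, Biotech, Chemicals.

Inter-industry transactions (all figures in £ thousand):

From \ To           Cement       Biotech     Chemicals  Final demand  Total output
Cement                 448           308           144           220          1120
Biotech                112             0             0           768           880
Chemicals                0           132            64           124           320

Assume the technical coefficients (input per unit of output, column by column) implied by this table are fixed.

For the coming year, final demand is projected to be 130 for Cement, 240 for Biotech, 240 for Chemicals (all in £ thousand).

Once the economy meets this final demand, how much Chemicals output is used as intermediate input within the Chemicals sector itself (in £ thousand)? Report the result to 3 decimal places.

z_33 = 71.488

Technical coefficients a_ij = z_ij / X_j:
  a_11 = 448/1120 = 0.40, a_21 = 112/1120 = 0.10, a_31 = 0/1120 = 0.00
  a_12 = 308/880 = 0.35, a_22 = 0/880 = 0.00, a_32 = 132/880 = 0.15
  a_13 = 144/320 = 0.45, a_23 = 0/320 = 0.00, a_33 = 64/320 = 0.20
I − A =
  [   0.60    -0.35    -0.45]
  [  -0.10     1.00     0.00]
  [   0.00    -0.15     0.80]
Cofactors of I−A, C_ij = (−1)^(i+j)·(minor ij) (rows/columns in the sector order above):
  C_11 = (1.00)(0.80) − (0.00)(-0.15) = 0.8000
  C_12 = −[(-0.10)(0.80) − (0.00)(0.00)] = 0.0800
  C_13 = (-0.10)(-0.15) − (1.00)(0.00) = 0.0150
  C_21 = −[(-0.35)(0.80) − (-0.45)(-0.15)] = 0.3475
  C_22 = (0.60)(0.80) − (-0.45)(0.00) = 0.4800
  C_23 = −[(0.60)(-0.15) − (-0.35)(0.00)] = 0.0900
  C_31 = (-0.35)(0.00) − (-0.45)(1.00) = 0.4500
  C_32 = −[(0.60)(0.00) − (-0.45)(-0.10)] = 0.0450
  C_33 = (0.60)(1.00) − (-0.35)(-0.10) = 0.5650
det(I−A) = Σ_j (I−A)_1j·C_1j = (0.60)(0.8000) + (-0.35)(0.0800) + (-0.45)(0.0150) = 0.44525
adj(I−A) = Cᵀ =
  [ 0.8000   0.3475   0.4500]
  [ 0.0800   0.4800   0.0450]
  [ 0.0150   0.0900   0.5650]
(I − A)⁻¹ = adj(I−A) / det(I−A) ≈
  [   1.7967     0.7805     1.0107]
  [   0.1797     1.0780     0.1011]
  [   0.0337     0.2021     1.2690]
First solve x = (I − A)⁻¹ d = adj(I−A)·d / det(I−A); in particular x_3 = (0.0150·130 + 0.0900·240 + 0.5650·240) / 0.44525 = 159.15 / 0.44525 ≈ 357.43964.
Intermediate flow from 3 to 3: z_33 = a_33 · x_3 = 0.20 × 159.15 / 0.44525 = 31.83 / 0.44525 ≈ 71.488.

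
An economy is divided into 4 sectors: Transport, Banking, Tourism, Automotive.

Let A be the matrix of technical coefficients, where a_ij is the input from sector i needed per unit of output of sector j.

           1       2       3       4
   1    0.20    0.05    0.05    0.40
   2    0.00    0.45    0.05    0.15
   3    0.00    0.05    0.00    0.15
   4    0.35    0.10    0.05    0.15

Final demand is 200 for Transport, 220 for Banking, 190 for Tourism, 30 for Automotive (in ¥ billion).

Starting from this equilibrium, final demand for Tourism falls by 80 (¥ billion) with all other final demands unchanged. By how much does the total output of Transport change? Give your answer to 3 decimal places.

Δx_1 = -11.086

I − A =
  [   0.80    -0.05    -0.05    -0.40]
  [   0.00     0.55    -0.05    -0.15]
  [   0.00    -0.05     1.00    -0.15]
  [  -0.35    -0.10    -0.05     0.85]
Compute the cofactors C_ij = (−1)^(i+j)·(3×3 minor ij) of I−A; the adjugate is their transpose:
adj(I−A) = Cᵀ =
  [ 0.445125   0.086000   0.038125   0.231375]
  [ 0.055125   0.531375   0.035625   0.126000]
  [ 0.031500   0.041625   0.282375   0.072000]
  [ 0.191625   0.100375   0.036500   0.438000]
det(I−A) = Σ_j (I−A)_1j·C_1j = (0.80)(0.445125) + (-0.05)(0.055125) + (-0.05)(0.031500) + (-0.40)(0.191625) = 0.27511875
(I − A)⁻¹ = adj(I−A) / det(I−A) ≈
  [   1.6179     0.3126     0.1386     0.8410]
  [   0.2004     1.9314     0.1295     0.4580]
  [   0.1145     0.1513     1.0264     0.2617]
  [   0.6965     0.3648     0.1327     1.5920]
Δx = (I − A)⁻¹ Δd with Δd having -80 in the Tourism component and 0 elsewhere.
So Δx_1 = L_13 · (-80), where L_13 = adj(I−A)_13 / det(I−A) = 0.038125 / 0.27511875.
Δx_1 = 0.038125 × (-80) / 0.27511875 = -3.05 / 0.27511875 ≈ -11.086.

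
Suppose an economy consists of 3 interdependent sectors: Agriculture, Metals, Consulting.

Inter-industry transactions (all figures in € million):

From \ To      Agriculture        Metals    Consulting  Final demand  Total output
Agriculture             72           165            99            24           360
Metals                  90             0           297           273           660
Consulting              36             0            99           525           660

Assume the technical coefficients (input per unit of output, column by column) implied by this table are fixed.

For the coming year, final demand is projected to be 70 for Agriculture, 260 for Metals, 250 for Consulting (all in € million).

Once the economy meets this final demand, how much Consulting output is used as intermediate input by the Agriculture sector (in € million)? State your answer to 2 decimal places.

Technical coefficients a_ij = z_ij / X_j:
  a_AA = 72/360 = 0.20, a_MA = 90/360 = 0.25, a_CA = 36/360 = 0.10
  a_AM = 165/660 = 0.25, a_MM = 0/660 = 0.00, a_CM = 0/660 = 0.00
  a_AC = 99/660 = 0.15, a_MC = 297/660 = 0.45, a_CC = 99/660 = 0.15
I − A =
  [   0.80    -0.25    -0.15]
  [  -0.25     1.00    -0.45]
  [  -0.10     0.00     0.85]
Cofactors of I−A, C_ij = (−1)^(i+j)·(minor ij) (rows/columns in the sector order above):
  C_11 = (1.00)(0.85) − (-0.45)(0.00) = 0.8500
  C_12 = −[(-0.25)(0.85) − (-0.45)(-0.10)] = 0.2575
  C_13 = (-0.25)(0.00) − (1.00)(-0.10) = 0.1000
  C_21 = −[(-0.25)(0.85) − (-0.15)(0.00)] = 0.2125
  C_22 = (0.80)(0.85) − (-0.15)(-0.10) = 0.6650
  C_23 = −[(0.80)(0.00) − (-0.25)(-0.10)] = 0.0250
  C_31 = (-0.25)(-0.45) − (-0.15)(1.00) = 0.2625
  C_32 = −[(0.80)(-0.45) − (-0.15)(-0.25)] = 0.3975
  C_33 = (0.80)(1.00) − (-0.25)(-0.25) = 0.7375
det(I−A) = Σ_j (I−A)_1j·C_1j = (0.80)(0.8500) + (-0.25)(0.2575) + (-0.15)(0.1000) = 0.600625
adj(I−A) = Cᵀ =
  [ 0.8500   0.2125   0.2625]
  [ 0.2575   0.6650   0.3975]
  [ 0.1000   0.0250   0.7375]
(I − A)⁻¹ = adj(I−A) / det(I−A) ≈
  [   1.4152     0.3538     0.4370]
  [   0.4287     1.1072     0.6618]
  [   0.1665     0.0416     1.2279]
First solve x = (I − A)⁻¹ d = adj(I−A)·d / det(I−A); in particular x_A = (0.8500·70 + 0.2125·260 + 0.2625·250) / 0.600625 = 180.375 / 0.600625 ≈ 300.3122.
Intermediate flow from C to A: z_CA = a_CA · x_A = 0.10 × 180.375 / 0.600625 = 18.0375 / 0.600625 ≈ 30.03.

z_CA = 30.03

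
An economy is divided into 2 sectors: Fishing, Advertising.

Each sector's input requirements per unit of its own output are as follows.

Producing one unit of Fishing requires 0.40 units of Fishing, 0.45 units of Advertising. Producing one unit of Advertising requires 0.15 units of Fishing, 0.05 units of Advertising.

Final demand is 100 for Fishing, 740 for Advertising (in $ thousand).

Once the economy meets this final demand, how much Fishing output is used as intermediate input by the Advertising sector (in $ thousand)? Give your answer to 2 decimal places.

I − A =
  [   0.60    -0.15]
  [  -0.45     0.95]
det(I−A) = (0.60)(0.95) − (-0.15)(-0.45) = 0.5025
adj(I−A) = [[0.95, 0.15], [0.45, 0.60]]
(I − A)⁻¹ = adj(I−A) / det(I−A) ≈
  [   1.8905     0.2985]
  [   0.8955     1.1940]
First solve x = (I − A)⁻¹ d = adj(I−A)·d / det(I−A); in particular x_2 = (0.45·100 + 0.60·740) / 0.5025 = 489.00 / 0.5025 ≈ 973.1343.
Intermediate flow from 1 to 2: z_12 = a_12 · x_2 = 0.15 × 489.00 / 0.5025 = 73.35 / 0.5025 ≈ 145.97.

z_12 = 145.97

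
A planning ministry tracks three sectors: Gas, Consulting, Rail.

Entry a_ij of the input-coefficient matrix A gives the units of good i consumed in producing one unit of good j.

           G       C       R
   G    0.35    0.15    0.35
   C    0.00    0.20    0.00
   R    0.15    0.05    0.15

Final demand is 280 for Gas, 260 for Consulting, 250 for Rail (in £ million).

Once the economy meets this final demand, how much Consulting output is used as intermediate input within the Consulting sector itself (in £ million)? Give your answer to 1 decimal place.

z_CC = 65.0

I − A =
  [   0.65    -0.15    -0.35]
  [   0.00     0.80     0.00]
  [  -0.15    -0.05     0.85]
Cofactors of I−A, C_ij = (−1)^(i+j)·(minor ij) (rows/columns in the sector order above):
  C_11 = (0.80)(0.85) − (0.00)(-0.05) = 0.6800
  C_12 = −[(0.00)(0.85) − (0.00)(-0.15)] = 0.0000
  C_13 = (0.00)(-0.05) − (0.80)(-0.15) = 0.1200
  C_21 = −[(-0.15)(0.85) − (-0.35)(-0.05)] = 0.1450
  C_22 = (0.65)(0.85) − (-0.35)(-0.15) = 0.5000
  C_23 = −[(0.65)(-0.05) − (-0.15)(-0.15)] = 0.0550
  C_31 = (-0.15)(0.00) − (-0.35)(0.80) = 0.2800
  C_32 = −[(0.65)(0.00) − (-0.35)(0.00)] = 0.0000
  C_33 = (0.65)(0.80) − (-0.15)(0.00) = 0.5200
det(I−A) = Σ_j (I−A)_1j·C_1j = (0.65)(0.6800) + (-0.15)(0.0000) + (-0.35)(0.1200) = 0.4000
adj(I−A) = Cᵀ =
  [ 0.6800   0.1450   0.2800]
  [ 0.0000   0.5000   0.0000]
  [ 0.1200   0.0550   0.5200]
(I − A)⁻¹ = adj(I−A) / det(I−A) ≈
  [   1.7000     0.3625     0.7000]
  [   0.0000     1.2500     0.0000]
  [   0.3000     0.1375     1.3000]
First solve x = (I − A)⁻¹ d = adj(I−A)·d / det(I−A); in particular x_C = (0.0000·280 + 0.5000·260 + 0.0000·250) / 0.4000 = 130.00 / 0.4000 = 325.000.
Intermediate flow from C to C: z_CC = a_CC · x_C = 0.20 × 130.00 / 0.4000 = 26.00 / 0.4000 = 65.0.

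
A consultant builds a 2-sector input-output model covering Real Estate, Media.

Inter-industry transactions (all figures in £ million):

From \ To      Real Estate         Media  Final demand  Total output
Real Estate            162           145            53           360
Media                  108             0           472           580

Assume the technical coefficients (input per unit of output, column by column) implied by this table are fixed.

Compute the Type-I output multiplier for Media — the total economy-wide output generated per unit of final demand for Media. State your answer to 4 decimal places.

Technical coefficients a_ij = z_ij / X_j:
  a_RR = 162/360 = 0.45, a_MR = 108/360 = 0.30
  a_RM = 145/580 = 0.25, a_MM = 0/580 = 0.00
I − A =
  [   0.55    -0.25]
  [  -0.30     1.00]
det(I−A) = (0.55)(1.00) − (-0.25)(-0.30) = 0.4750
adj(I−A) = [[1.00, 0.25], [0.30, 0.55]]
(I − A)⁻¹ = adj(I−A) / det(I−A) ≈
  [   2.10526     0.52632]
  [   0.63158     1.15789]
The output multiplier for sector j is the column-j sum of the Leontief inverse (I − A)⁻¹ = adj(I−A) / det(I−A).
Column M of adj(I−A): (0.25, 0.55); det(I−A) = 0.4750.
m_M = (0.25 + 0.55) / 0.4750 = 0.80 / 0.4750 ≈ 1.6842.

m_M = 1.6842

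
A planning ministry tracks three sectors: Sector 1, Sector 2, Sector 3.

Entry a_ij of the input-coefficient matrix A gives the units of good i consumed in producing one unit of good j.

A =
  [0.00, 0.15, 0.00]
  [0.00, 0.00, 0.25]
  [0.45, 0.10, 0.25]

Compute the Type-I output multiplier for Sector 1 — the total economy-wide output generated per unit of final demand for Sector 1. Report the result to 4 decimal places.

I − A =
  [   1.00    -0.15     0.00]
  [   0.00     1.00    -0.25]
  [  -0.45    -0.10     0.75]
Cofactors of I−A, C_ij = (−1)^(i+j)·(minor ij) (rows/columns in the sector order above):
  C_11 = (1.00)(0.75) − (-0.25)(-0.10) = 0.7250
  C_12 = −[(0.00)(0.75) − (-0.25)(-0.45)] = 0.1125
  C_13 = (0.00)(-0.10) − (1.00)(-0.45) = 0.4500
  C_21 = −[(-0.15)(0.75) − (0.00)(-0.10)] = 0.1125
  C_22 = (1.00)(0.75) − (0.00)(-0.45) = 0.7500
  C_23 = −[(1.00)(-0.10) − (-0.15)(-0.45)] = 0.1675
  C_31 = (-0.15)(-0.25) − (0.00)(1.00) = 0.0375
  C_32 = −[(1.00)(-0.25) − (0.00)(0.00)] = 0.2500
  C_33 = (1.00)(1.00) − (-0.15)(0.00) = 1.0000
det(I−A) = Σ_j (I−A)_1j·C_1j = (1.00)(0.7250) + (-0.15)(0.1125) + (0.00)(0.4500) = 0.708125
adj(I−A) = Cᵀ =
  [ 0.7250   0.1125   0.0375]
  [ 0.1125   0.7500   0.2500]
  [ 0.4500   0.1675   1.0000]
(I − A)⁻¹ = adj(I−A) / det(I−A) ≈
  [   1.02383     0.15887     0.05296]
  [   0.15887     1.05914     0.35305]
  [   0.63548     0.23654     1.41218]
The output multiplier for sector j is the column-j sum of the Leontief inverse (I − A)⁻¹ = adj(I−A) / det(I−A).
Column 1 of adj(I−A): (0.7250, 0.1125, 0.4500); det(I−A) = 0.708125.
m_1 = (0.7250 + 0.1125 + 0.4500) / 0.708125 = 1.2875 / 0.708125 ≈ 1.8182.

m_1 = 1.8182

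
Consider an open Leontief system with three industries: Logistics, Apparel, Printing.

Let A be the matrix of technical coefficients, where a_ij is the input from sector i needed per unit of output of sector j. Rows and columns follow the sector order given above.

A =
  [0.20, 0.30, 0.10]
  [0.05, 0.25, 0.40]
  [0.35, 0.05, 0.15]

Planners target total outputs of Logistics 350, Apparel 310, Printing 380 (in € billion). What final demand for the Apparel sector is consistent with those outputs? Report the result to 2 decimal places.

d_2 = 63.00

I − A =
  [   0.80    -0.30    -0.10]
  [  -0.05     0.75    -0.40]
  [  -0.35    -0.05     0.85]
d = (I − A) x:
  d_1 = (+0.80)·350 + (-0.30)·310 + (-0.10)·380 = 149.00
  d_2 = (-0.05)·350 + (+0.75)·310 + (-0.40)·380 = 63.00
  d_3 = (-0.35)·350 + (-0.05)·310 + (+0.85)·380 = 185.00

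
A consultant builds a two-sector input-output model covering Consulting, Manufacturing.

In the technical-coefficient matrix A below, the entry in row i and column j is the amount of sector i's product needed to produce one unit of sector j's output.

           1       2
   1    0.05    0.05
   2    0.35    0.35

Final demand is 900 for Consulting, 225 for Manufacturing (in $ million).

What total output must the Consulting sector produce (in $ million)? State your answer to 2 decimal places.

x_1 = 993.75

I − A =
  [   0.95    -0.05]
  [  -0.35     0.65]
det(I−A) = (0.95)(0.65) − (-0.05)(-0.35) = 0.6000
adj(I−A) = [[0.65, 0.05], [0.35, 0.95]]
(I − A)⁻¹ = adj(I−A) / det(I−A) ≈
  [   1.0833     0.0833]
  [   0.5833     1.5833]
x = (I − A)⁻¹ d = adj(I−A)·d / det(I−A), with det(I−A) = 0.6000:
  x_1 = (0.65·900 + 0.05·225) / 0.6000 = 596.25 / 0.6000 = 993.75
  x_2 = (0.35·900 + 0.95·225) / 0.6000 = 528.75 / 0.6000 = 881.25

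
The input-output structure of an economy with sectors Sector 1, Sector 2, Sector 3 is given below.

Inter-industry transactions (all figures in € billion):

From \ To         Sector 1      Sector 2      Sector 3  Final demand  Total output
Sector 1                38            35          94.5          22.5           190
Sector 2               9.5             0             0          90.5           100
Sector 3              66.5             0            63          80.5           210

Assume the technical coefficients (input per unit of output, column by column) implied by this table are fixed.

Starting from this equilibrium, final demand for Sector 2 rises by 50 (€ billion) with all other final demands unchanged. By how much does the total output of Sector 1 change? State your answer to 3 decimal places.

Technical coefficients a_ij = z_ij / X_j:
  a_11 = 38/190 = 0.20, a_21 = 9.5/190 = 0.05, a_31 = 66.5/190 = 0.35
  a_12 = 35/100 = 0.35, a_22 = 0/100 = 0.00, a_32 = 0/100 = 0.00
  a_13 = 94.5/210 = 0.45, a_23 = 0/210 = 0.00, a_33 = 63/210 = 0.30
I − A =
  [   0.80    -0.35    -0.45]
  [  -0.05     1.00     0.00]
  [  -0.35     0.00     0.70]
Cofactors of I−A, C_ij = (−1)^(i+j)·(minor ij) (rows/columns in the sector order above):
  C_11 = (1.00)(0.70) − (0.00)(0.00) = 0.7000
  C_12 = −[(-0.05)(0.70) − (0.00)(-0.35)] = 0.0350
  C_13 = (-0.05)(0.00) − (1.00)(-0.35) = 0.3500
  C_21 = −[(-0.35)(0.70) − (-0.45)(0.00)] = 0.2450
  C_22 = (0.80)(0.70) − (-0.45)(-0.35) = 0.4025
  C_23 = −[(0.80)(0.00) − (-0.35)(-0.35)] = 0.1225
  C_31 = (-0.35)(0.00) − (-0.45)(1.00) = 0.4500
  C_32 = −[(0.80)(0.00) − (-0.45)(-0.05)] = 0.0225
  C_33 = (0.80)(1.00) − (-0.35)(-0.05) = 0.7825
det(I−A) = Σ_j (I−A)_1j·C_1j = (0.80)(0.7000) + (-0.35)(0.0350) + (-0.45)(0.3500) = 0.39025
adj(I−A) = Cᵀ =
  [ 0.7000   0.2450   0.4500]
  [ 0.0350   0.4025   0.0225]
  [ 0.3500   0.1225   0.7825]
(I − A)⁻¹ = adj(I−A) / det(I−A) ≈
  [   1.7937     0.6278     1.1531]
  [   0.0897     1.0314     0.0577]
  [   0.8969     0.3139     2.0051]
Δx = (I − A)⁻¹ Δd with Δd having +50 in the Sector 2 component and 0 elsewhere.
So Δx_1 = L_12 · (+50), where L_12 = adj(I−A)_12 / det(I−A) = 0.2450 / 0.39025.
Δx_1 = 0.2450 × (+50) / 0.39025 = 12.25 / 0.39025 ≈ 31.390.

Δx_1 = 31.390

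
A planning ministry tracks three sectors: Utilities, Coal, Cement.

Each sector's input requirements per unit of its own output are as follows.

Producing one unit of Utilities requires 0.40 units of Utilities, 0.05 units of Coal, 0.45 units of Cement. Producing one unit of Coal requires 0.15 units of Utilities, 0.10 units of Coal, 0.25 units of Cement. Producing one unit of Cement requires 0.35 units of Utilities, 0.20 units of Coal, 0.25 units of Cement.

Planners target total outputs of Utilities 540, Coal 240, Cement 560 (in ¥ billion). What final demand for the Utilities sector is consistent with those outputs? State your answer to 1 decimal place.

d_1 = 92.0

I − A =
  [   0.60    -0.15    -0.35]
  [  -0.05     0.90    -0.20]
  [  -0.45    -0.25     0.75]
d = (I − A) x:
  d_1 = (+0.60)·540 + (-0.15)·240 + (-0.35)·560 = 92.0
  d_2 = (-0.05)·540 + (+0.90)·240 + (-0.20)·560 = 77.0
  d_3 = (-0.45)·540 + (-0.25)·240 + (+0.75)·560 = 117.0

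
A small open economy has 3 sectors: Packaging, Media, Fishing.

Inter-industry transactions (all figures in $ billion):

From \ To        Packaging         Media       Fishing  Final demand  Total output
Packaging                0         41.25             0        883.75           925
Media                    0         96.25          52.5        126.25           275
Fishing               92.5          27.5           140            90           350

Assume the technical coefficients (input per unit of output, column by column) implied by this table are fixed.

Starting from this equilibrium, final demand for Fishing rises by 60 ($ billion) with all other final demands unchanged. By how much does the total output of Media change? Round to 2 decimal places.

Δx_2 = 24.14

Technical coefficients a_ij = z_ij / X_j:
  a_11 = 0/925 = 0.00, a_21 = 0/925 = 0.00, a_31 = 92.5/925 = 0.10
  a_12 = 41.25/275 = 0.15, a_22 = 96.25/275 = 0.35, a_32 = 27.5/275 = 0.10
  a_13 = 0/350 = 0.00, a_23 = 52.5/350 = 0.15, a_33 = 140/350 = 0.40
I − A =
  [   1.00    -0.15     0.00]
  [   0.00     0.65    -0.15]
  [  -0.10    -0.10     0.60]
Cofactors of I−A, C_ij = (−1)^(i+j)·(minor ij) (rows/columns in the sector order above):
  C_11 = (0.65)(0.60) − (-0.15)(-0.10) = 0.3750
  C_12 = −[(0.00)(0.60) − (-0.15)(-0.10)] = 0.0150
  C_13 = (0.00)(-0.10) − (0.65)(-0.10) = 0.0650
  C_21 = −[(-0.15)(0.60) − (0.00)(-0.10)] = 0.0900
  C_22 = (1.00)(0.60) − (0.00)(-0.10) = 0.6000
  C_23 = −[(1.00)(-0.10) − (-0.15)(-0.10)] = 0.1150
  C_31 = (-0.15)(-0.15) − (0.00)(0.65) = 0.0225
  C_32 = −[(1.00)(-0.15) − (0.00)(0.00)] = 0.1500
  C_33 = (1.00)(0.65) − (-0.15)(0.00) = 0.6500
det(I−A) = Σ_j (I−A)_1j·C_1j = (1.00)(0.3750) + (-0.15)(0.0150) + (0.00)(0.0650) = 0.37275
adj(I−A) = Cᵀ =
  [ 0.3750   0.0900   0.0225]
  [ 0.0150   0.6000   0.1500]
  [ 0.0650   0.1150   0.6500]
(I − A)⁻¹ = adj(I−A) / det(I−A) ≈
  [   1.0060     0.2414     0.0604]
  [   0.0402     1.6097     0.4024]
  [   0.1744     0.3085     1.7438]
Δx = (I − A)⁻¹ Δd with Δd having +60 in the Fishing component and 0 elsewhere.
So Δx_2 = L_23 · (+60), where L_23 = adj(I−A)_23 / det(I−A) = 0.1500 / 0.37275.
Δx_2 = 0.1500 × (+60) / 0.37275 = 9.00 / 0.37275 ≈ 24.14.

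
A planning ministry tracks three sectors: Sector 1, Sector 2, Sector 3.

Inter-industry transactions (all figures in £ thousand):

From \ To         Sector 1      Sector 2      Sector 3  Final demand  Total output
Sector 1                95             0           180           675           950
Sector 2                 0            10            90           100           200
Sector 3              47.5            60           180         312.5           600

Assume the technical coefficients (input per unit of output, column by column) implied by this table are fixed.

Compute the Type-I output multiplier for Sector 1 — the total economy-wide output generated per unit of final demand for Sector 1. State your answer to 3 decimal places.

m_1 = 1.241

Technical coefficients a_ij = z_ij / X_j:
  a_11 = 95/950 = 0.10, a_21 = 0/950 = 0.00, a_31 = 47.5/950 = 0.05
  a_12 = 0/200 = 0.00, a_22 = 10/200 = 0.05, a_32 = 60/200 = 0.30
  a_13 = 180/600 = 0.30, a_23 = 90/600 = 0.15, a_33 = 180/600 = 0.30
I − A =
  [   0.90     0.00    -0.30]
  [   0.00     0.95    -0.15]
  [  -0.05    -0.30     0.70]
Cofactors of I−A, C_ij = (−1)^(i+j)·(minor ij) (rows/columns in the sector order above):
  C_11 = (0.95)(0.70) − (-0.15)(-0.30) = 0.6200
  C_12 = −[(0.00)(0.70) − (-0.15)(-0.05)] = 0.0075
  C_13 = (0.00)(-0.30) − (0.95)(-0.05) = 0.0475
  C_21 = −[(0.00)(0.70) − (-0.30)(-0.30)] = 0.0900
  C_22 = (0.90)(0.70) − (-0.30)(-0.05) = 0.6150
  C_23 = −[(0.90)(-0.30) − (0.00)(-0.05)] = 0.2700
  C_31 = (0.00)(-0.15) − (-0.30)(0.95) = 0.2850
  C_32 = −[(0.90)(-0.15) − (-0.30)(0.00)] = 0.1350
  C_33 = (0.90)(0.95) − (0.00)(0.00) = 0.8550
det(I−A) = Σ_j (I−A)_1j·C_1j = (0.90)(0.6200) + (0.00)(0.0075) + (-0.30)(0.0475) = 0.54375
adj(I−A) = Cᵀ =
  [ 0.6200   0.0900   0.2850]
  [ 0.0075   0.6150   0.1350]
  [ 0.0475   0.2700   0.8550]
(I − A)⁻¹ = adj(I−A) / det(I−A) ≈
  [   1.1402     0.1655     0.5241]
  [   0.0138     1.1310     0.2483]
  [   0.0874     0.4966     1.5724]
The output multiplier for sector j is the column-j sum of the Leontief inverse (I − A)⁻¹ = adj(I−A) / det(I−A).
Column 1 of adj(I−A): (0.6200, 0.0075, 0.0475); det(I−A) = 0.54375.
m_1 = (0.6200 + 0.0075 + 0.0475) / 0.54375 = 0.675 / 0.54375 ≈ 1.241.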